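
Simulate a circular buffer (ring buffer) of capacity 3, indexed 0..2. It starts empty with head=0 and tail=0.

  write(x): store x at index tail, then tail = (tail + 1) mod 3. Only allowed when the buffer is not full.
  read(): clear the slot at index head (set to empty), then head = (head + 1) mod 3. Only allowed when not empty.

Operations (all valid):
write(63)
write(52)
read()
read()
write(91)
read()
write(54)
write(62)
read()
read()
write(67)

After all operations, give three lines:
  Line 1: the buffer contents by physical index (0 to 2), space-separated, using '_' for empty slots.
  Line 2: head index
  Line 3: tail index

Answer: _ _ 67
2
0

Derivation:
write(63): buf=[63 _ _], head=0, tail=1, size=1
write(52): buf=[63 52 _], head=0, tail=2, size=2
read(): buf=[_ 52 _], head=1, tail=2, size=1
read(): buf=[_ _ _], head=2, tail=2, size=0
write(91): buf=[_ _ 91], head=2, tail=0, size=1
read(): buf=[_ _ _], head=0, tail=0, size=0
write(54): buf=[54 _ _], head=0, tail=1, size=1
write(62): buf=[54 62 _], head=0, tail=2, size=2
read(): buf=[_ 62 _], head=1, tail=2, size=1
read(): buf=[_ _ _], head=2, tail=2, size=0
write(67): buf=[_ _ 67], head=2, tail=0, size=1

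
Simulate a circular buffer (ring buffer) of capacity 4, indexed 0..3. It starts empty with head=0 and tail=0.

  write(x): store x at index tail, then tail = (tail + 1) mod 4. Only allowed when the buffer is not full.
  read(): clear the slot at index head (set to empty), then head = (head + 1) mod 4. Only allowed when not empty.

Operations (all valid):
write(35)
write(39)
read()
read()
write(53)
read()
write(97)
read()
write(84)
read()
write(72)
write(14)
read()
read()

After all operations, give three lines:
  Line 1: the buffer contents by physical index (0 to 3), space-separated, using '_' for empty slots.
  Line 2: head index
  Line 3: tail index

Answer: _ _ _ _
3
3

Derivation:
write(35): buf=[35 _ _ _], head=0, tail=1, size=1
write(39): buf=[35 39 _ _], head=0, tail=2, size=2
read(): buf=[_ 39 _ _], head=1, tail=2, size=1
read(): buf=[_ _ _ _], head=2, tail=2, size=0
write(53): buf=[_ _ 53 _], head=2, tail=3, size=1
read(): buf=[_ _ _ _], head=3, tail=3, size=0
write(97): buf=[_ _ _ 97], head=3, tail=0, size=1
read(): buf=[_ _ _ _], head=0, tail=0, size=0
write(84): buf=[84 _ _ _], head=0, tail=1, size=1
read(): buf=[_ _ _ _], head=1, tail=1, size=0
write(72): buf=[_ 72 _ _], head=1, tail=2, size=1
write(14): buf=[_ 72 14 _], head=1, tail=3, size=2
read(): buf=[_ _ 14 _], head=2, tail=3, size=1
read(): buf=[_ _ _ _], head=3, tail=3, size=0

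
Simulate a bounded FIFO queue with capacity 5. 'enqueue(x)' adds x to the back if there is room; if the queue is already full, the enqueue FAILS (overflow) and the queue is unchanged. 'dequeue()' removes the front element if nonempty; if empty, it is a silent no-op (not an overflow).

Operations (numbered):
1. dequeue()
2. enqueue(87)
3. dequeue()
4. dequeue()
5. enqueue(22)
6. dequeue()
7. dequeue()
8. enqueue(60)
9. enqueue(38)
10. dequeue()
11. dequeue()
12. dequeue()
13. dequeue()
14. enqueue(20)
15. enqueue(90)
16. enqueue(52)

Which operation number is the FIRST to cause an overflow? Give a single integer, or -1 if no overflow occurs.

Answer: -1

Derivation:
1. dequeue(): empty, no-op, size=0
2. enqueue(87): size=1
3. dequeue(): size=0
4. dequeue(): empty, no-op, size=0
5. enqueue(22): size=1
6. dequeue(): size=0
7. dequeue(): empty, no-op, size=0
8. enqueue(60): size=1
9. enqueue(38): size=2
10. dequeue(): size=1
11. dequeue(): size=0
12. dequeue(): empty, no-op, size=0
13. dequeue(): empty, no-op, size=0
14. enqueue(20): size=1
15. enqueue(90): size=2
16. enqueue(52): size=3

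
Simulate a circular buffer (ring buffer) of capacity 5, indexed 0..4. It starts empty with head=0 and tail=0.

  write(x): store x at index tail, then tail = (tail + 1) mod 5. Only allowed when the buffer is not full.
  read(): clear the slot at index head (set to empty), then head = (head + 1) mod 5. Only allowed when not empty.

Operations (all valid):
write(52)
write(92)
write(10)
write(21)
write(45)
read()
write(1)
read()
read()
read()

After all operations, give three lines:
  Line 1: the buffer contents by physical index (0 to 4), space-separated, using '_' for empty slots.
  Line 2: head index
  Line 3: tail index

Answer: 1 _ _ _ 45
4
1

Derivation:
write(52): buf=[52 _ _ _ _], head=0, tail=1, size=1
write(92): buf=[52 92 _ _ _], head=0, tail=2, size=2
write(10): buf=[52 92 10 _ _], head=0, tail=3, size=3
write(21): buf=[52 92 10 21 _], head=0, tail=4, size=4
write(45): buf=[52 92 10 21 45], head=0, tail=0, size=5
read(): buf=[_ 92 10 21 45], head=1, tail=0, size=4
write(1): buf=[1 92 10 21 45], head=1, tail=1, size=5
read(): buf=[1 _ 10 21 45], head=2, tail=1, size=4
read(): buf=[1 _ _ 21 45], head=3, tail=1, size=3
read(): buf=[1 _ _ _ 45], head=4, tail=1, size=2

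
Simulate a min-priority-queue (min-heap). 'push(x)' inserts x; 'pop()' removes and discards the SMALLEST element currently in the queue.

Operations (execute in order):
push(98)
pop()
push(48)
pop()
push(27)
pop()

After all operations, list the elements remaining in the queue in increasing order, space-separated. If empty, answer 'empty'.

Answer: empty

Derivation:
push(98): heap contents = [98]
pop() → 98: heap contents = []
push(48): heap contents = [48]
pop() → 48: heap contents = []
push(27): heap contents = [27]
pop() → 27: heap contents = []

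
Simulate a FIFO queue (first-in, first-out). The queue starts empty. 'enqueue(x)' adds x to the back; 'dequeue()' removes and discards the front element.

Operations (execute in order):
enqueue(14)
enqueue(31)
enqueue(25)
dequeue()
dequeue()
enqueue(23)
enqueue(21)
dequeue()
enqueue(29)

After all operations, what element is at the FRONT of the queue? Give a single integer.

enqueue(14): queue = [14]
enqueue(31): queue = [14, 31]
enqueue(25): queue = [14, 31, 25]
dequeue(): queue = [31, 25]
dequeue(): queue = [25]
enqueue(23): queue = [25, 23]
enqueue(21): queue = [25, 23, 21]
dequeue(): queue = [23, 21]
enqueue(29): queue = [23, 21, 29]

Answer: 23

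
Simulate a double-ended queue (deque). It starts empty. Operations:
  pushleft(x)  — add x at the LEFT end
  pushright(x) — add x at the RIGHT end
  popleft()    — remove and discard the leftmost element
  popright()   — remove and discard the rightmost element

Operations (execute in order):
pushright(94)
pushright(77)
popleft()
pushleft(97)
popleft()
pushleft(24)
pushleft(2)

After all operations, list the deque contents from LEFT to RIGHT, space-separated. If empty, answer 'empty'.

Answer: 2 24 77

Derivation:
pushright(94): [94]
pushright(77): [94, 77]
popleft(): [77]
pushleft(97): [97, 77]
popleft(): [77]
pushleft(24): [24, 77]
pushleft(2): [2, 24, 77]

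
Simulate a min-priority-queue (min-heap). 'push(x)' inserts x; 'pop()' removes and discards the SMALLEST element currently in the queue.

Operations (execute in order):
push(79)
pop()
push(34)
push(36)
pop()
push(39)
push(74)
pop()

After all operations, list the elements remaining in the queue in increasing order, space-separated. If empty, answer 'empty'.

Answer: 39 74

Derivation:
push(79): heap contents = [79]
pop() → 79: heap contents = []
push(34): heap contents = [34]
push(36): heap contents = [34, 36]
pop() → 34: heap contents = [36]
push(39): heap contents = [36, 39]
push(74): heap contents = [36, 39, 74]
pop() → 36: heap contents = [39, 74]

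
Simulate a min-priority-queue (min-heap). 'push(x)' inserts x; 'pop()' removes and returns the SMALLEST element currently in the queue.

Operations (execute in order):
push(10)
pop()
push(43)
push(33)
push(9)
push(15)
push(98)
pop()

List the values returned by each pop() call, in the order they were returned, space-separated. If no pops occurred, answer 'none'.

push(10): heap contents = [10]
pop() → 10: heap contents = []
push(43): heap contents = [43]
push(33): heap contents = [33, 43]
push(9): heap contents = [9, 33, 43]
push(15): heap contents = [9, 15, 33, 43]
push(98): heap contents = [9, 15, 33, 43, 98]
pop() → 9: heap contents = [15, 33, 43, 98]

Answer: 10 9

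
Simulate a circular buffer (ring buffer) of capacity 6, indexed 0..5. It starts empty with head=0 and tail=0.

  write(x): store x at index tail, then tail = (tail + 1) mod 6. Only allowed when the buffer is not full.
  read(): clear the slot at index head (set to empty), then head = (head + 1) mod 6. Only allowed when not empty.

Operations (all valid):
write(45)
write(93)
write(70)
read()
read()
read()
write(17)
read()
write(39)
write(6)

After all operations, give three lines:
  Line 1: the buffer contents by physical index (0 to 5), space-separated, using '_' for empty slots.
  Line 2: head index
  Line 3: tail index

Answer: _ _ _ _ 39 6
4
0

Derivation:
write(45): buf=[45 _ _ _ _ _], head=0, tail=1, size=1
write(93): buf=[45 93 _ _ _ _], head=0, tail=2, size=2
write(70): buf=[45 93 70 _ _ _], head=0, tail=3, size=3
read(): buf=[_ 93 70 _ _ _], head=1, tail=3, size=2
read(): buf=[_ _ 70 _ _ _], head=2, tail=3, size=1
read(): buf=[_ _ _ _ _ _], head=3, tail=3, size=0
write(17): buf=[_ _ _ 17 _ _], head=3, tail=4, size=1
read(): buf=[_ _ _ _ _ _], head=4, tail=4, size=0
write(39): buf=[_ _ _ _ 39 _], head=4, tail=5, size=1
write(6): buf=[_ _ _ _ 39 6], head=4, tail=0, size=2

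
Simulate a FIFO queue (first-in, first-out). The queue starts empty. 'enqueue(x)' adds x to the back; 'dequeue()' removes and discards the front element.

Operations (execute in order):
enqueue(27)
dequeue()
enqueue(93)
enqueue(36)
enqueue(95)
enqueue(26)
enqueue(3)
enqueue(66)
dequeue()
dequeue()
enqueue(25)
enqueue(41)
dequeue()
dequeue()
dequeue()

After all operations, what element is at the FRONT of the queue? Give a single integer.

Answer: 66

Derivation:
enqueue(27): queue = [27]
dequeue(): queue = []
enqueue(93): queue = [93]
enqueue(36): queue = [93, 36]
enqueue(95): queue = [93, 36, 95]
enqueue(26): queue = [93, 36, 95, 26]
enqueue(3): queue = [93, 36, 95, 26, 3]
enqueue(66): queue = [93, 36, 95, 26, 3, 66]
dequeue(): queue = [36, 95, 26, 3, 66]
dequeue(): queue = [95, 26, 3, 66]
enqueue(25): queue = [95, 26, 3, 66, 25]
enqueue(41): queue = [95, 26, 3, 66, 25, 41]
dequeue(): queue = [26, 3, 66, 25, 41]
dequeue(): queue = [3, 66, 25, 41]
dequeue(): queue = [66, 25, 41]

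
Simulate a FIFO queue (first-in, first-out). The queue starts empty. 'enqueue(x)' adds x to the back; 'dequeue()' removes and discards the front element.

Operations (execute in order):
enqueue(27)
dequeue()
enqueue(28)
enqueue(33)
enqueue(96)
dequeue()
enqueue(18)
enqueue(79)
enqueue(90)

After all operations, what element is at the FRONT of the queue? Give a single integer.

Answer: 33

Derivation:
enqueue(27): queue = [27]
dequeue(): queue = []
enqueue(28): queue = [28]
enqueue(33): queue = [28, 33]
enqueue(96): queue = [28, 33, 96]
dequeue(): queue = [33, 96]
enqueue(18): queue = [33, 96, 18]
enqueue(79): queue = [33, 96, 18, 79]
enqueue(90): queue = [33, 96, 18, 79, 90]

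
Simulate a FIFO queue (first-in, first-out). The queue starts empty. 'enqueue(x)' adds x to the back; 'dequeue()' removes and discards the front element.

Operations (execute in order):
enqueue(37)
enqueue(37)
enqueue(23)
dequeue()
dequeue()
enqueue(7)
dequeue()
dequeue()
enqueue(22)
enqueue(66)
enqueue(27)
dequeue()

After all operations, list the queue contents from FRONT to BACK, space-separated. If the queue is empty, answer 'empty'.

Answer: 66 27

Derivation:
enqueue(37): [37]
enqueue(37): [37, 37]
enqueue(23): [37, 37, 23]
dequeue(): [37, 23]
dequeue(): [23]
enqueue(7): [23, 7]
dequeue(): [7]
dequeue(): []
enqueue(22): [22]
enqueue(66): [22, 66]
enqueue(27): [22, 66, 27]
dequeue(): [66, 27]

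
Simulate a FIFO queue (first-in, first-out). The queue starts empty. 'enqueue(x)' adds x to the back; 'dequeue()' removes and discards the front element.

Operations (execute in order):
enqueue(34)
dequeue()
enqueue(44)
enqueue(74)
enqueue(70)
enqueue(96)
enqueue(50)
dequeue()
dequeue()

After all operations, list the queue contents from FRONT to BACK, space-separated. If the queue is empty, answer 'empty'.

enqueue(34): [34]
dequeue(): []
enqueue(44): [44]
enqueue(74): [44, 74]
enqueue(70): [44, 74, 70]
enqueue(96): [44, 74, 70, 96]
enqueue(50): [44, 74, 70, 96, 50]
dequeue(): [74, 70, 96, 50]
dequeue(): [70, 96, 50]

Answer: 70 96 50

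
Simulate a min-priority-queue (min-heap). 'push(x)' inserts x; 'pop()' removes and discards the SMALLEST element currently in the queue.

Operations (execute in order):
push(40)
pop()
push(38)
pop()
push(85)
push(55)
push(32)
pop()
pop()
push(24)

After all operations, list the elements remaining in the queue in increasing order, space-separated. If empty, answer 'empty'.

Answer: 24 85

Derivation:
push(40): heap contents = [40]
pop() → 40: heap contents = []
push(38): heap contents = [38]
pop() → 38: heap contents = []
push(85): heap contents = [85]
push(55): heap contents = [55, 85]
push(32): heap contents = [32, 55, 85]
pop() → 32: heap contents = [55, 85]
pop() → 55: heap contents = [85]
push(24): heap contents = [24, 85]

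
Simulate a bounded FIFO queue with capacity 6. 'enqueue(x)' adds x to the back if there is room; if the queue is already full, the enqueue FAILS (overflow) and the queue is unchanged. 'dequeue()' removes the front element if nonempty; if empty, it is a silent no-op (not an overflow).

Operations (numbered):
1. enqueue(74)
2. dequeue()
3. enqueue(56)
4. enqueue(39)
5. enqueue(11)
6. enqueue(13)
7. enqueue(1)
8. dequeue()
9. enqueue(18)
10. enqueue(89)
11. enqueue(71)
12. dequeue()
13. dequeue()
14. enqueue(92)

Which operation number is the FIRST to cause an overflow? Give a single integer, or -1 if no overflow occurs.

1. enqueue(74): size=1
2. dequeue(): size=0
3. enqueue(56): size=1
4. enqueue(39): size=2
5. enqueue(11): size=3
6. enqueue(13): size=4
7. enqueue(1): size=5
8. dequeue(): size=4
9. enqueue(18): size=5
10. enqueue(89): size=6
11. enqueue(71): size=6=cap → OVERFLOW (fail)
12. dequeue(): size=5
13. dequeue(): size=4
14. enqueue(92): size=5

Answer: 11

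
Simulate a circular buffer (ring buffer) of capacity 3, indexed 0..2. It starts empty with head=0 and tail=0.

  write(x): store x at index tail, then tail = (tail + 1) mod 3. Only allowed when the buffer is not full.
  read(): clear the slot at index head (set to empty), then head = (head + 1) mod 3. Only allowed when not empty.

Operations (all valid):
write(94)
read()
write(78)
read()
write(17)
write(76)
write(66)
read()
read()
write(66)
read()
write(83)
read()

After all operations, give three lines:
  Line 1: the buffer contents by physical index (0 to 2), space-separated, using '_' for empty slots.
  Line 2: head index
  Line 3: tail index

write(94): buf=[94 _ _], head=0, tail=1, size=1
read(): buf=[_ _ _], head=1, tail=1, size=0
write(78): buf=[_ 78 _], head=1, tail=2, size=1
read(): buf=[_ _ _], head=2, tail=2, size=0
write(17): buf=[_ _ 17], head=2, tail=0, size=1
write(76): buf=[76 _ 17], head=2, tail=1, size=2
write(66): buf=[76 66 17], head=2, tail=2, size=3
read(): buf=[76 66 _], head=0, tail=2, size=2
read(): buf=[_ 66 _], head=1, tail=2, size=1
write(66): buf=[_ 66 66], head=1, tail=0, size=2
read(): buf=[_ _ 66], head=2, tail=0, size=1
write(83): buf=[83 _ 66], head=2, tail=1, size=2
read(): buf=[83 _ _], head=0, tail=1, size=1

Answer: 83 _ _
0
1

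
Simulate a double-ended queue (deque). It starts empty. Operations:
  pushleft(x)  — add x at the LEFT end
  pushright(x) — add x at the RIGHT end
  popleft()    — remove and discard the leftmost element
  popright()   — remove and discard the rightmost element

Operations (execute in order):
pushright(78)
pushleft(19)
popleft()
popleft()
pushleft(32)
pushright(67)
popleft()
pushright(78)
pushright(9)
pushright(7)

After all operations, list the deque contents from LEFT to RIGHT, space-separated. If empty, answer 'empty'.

Answer: 67 78 9 7

Derivation:
pushright(78): [78]
pushleft(19): [19, 78]
popleft(): [78]
popleft(): []
pushleft(32): [32]
pushright(67): [32, 67]
popleft(): [67]
pushright(78): [67, 78]
pushright(9): [67, 78, 9]
pushright(7): [67, 78, 9, 7]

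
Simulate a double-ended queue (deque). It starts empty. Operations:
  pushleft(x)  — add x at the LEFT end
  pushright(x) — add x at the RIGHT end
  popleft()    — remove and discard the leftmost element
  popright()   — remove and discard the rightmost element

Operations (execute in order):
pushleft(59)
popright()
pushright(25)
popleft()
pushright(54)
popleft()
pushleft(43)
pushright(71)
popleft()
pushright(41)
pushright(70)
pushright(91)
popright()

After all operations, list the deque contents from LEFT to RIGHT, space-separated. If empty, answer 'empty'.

Answer: 71 41 70

Derivation:
pushleft(59): [59]
popright(): []
pushright(25): [25]
popleft(): []
pushright(54): [54]
popleft(): []
pushleft(43): [43]
pushright(71): [43, 71]
popleft(): [71]
pushright(41): [71, 41]
pushright(70): [71, 41, 70]
pushright(91): [71, 41, 70, 91]
popright(): [71, 41, 70]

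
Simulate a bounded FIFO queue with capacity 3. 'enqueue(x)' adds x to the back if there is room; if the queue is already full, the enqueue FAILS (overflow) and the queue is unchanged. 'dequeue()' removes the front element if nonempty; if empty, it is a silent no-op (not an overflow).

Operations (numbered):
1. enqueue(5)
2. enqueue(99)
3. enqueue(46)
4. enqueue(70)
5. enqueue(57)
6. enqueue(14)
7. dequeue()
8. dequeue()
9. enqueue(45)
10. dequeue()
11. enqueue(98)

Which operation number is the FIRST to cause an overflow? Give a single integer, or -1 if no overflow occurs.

Answer: 4

Derivation:
1. enqueue(5): size=1
2. enqueue(99): size=2
3. enqueue(46): size=3
4. enqueue(70): size=3=cap → OVERFLOW (fail)
5. enqueue(57): size=3=cap → OVERFLOW (fail)
6. enqueue(14): size=3=cap → OVERFLOW (fail)
7. dequeue(): size=2
8. dequeue(): size=1
9. enqueue(45): size=2
10. dequeue(): size=1
11. enqueue(98): size=2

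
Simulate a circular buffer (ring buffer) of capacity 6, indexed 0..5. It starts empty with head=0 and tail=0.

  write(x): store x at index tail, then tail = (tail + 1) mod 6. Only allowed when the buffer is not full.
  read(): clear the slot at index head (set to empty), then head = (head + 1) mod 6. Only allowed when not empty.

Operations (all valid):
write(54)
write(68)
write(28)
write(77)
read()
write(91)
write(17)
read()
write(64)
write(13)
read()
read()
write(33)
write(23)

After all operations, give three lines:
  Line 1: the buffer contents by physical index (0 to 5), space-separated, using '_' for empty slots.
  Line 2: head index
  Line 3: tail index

Answer: 64 13 33 23 91 17
4
4

Derivation:
write(54): buf=[54 _ _ _ _ _], head=0, tail=1, size=1
write(68): buf=[54 68 _ _ _ _], head=0, tail=2, size=2
write(28): buf=[54 68 28 _ _ _], head=0, tail=3, size=3
write(77): buf=[54 68 28 77 _ _], head=0, tail=4, size=4
read(): buf=[_ 68 28 77 _ _], head=1, tail=4, size=3
write(91): buf=[_ 68 28 77 91 _], head=1, tail=5, size=4
write(17): buf=[_ 68 28 77 91 17], head=1, tail=0, size=5
read(): buf=[_ _ 28 77 91 17], head=2, tail=0, size=4
write(64): buf=[64 _ 28 77 91 17], head=2, tail=1, size=5
write(13): buf=[64 13 28 77 91 17], head=2, tail=2, size=6
read(): buf=[64 13 _ 77 91 17], head=3, tail=2, size=5
read(): buf=[64 13 _ _ 91 17], head=4, tail=2, size=4
write(33): buf=[64 13 33 _ 91 17], head=4, tail=3, size=5
write(23): buf=[64 13 33 23 91 17], head=4, tail=4, size=6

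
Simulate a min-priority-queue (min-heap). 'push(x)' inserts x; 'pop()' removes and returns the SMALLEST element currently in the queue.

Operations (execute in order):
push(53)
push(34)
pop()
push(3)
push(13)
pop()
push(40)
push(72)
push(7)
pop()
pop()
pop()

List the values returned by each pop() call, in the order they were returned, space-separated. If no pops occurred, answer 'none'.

Answer: 34 3 7 13 40

Derivation:
push(53): heap contents = [53]
push(34): heap contents = [34, 53]
pop() → 34: heap contents = [53]
push(3): heap contents = [3, 53]
push(13): heap contents = [3, 13, 53]
pop() → 3: heap contents = [13, 53]
push(40): heap contents = [13, 40, 53]
push(72): heap contents = [13, 40, 53, 72]
push(7): heap contents = [7, 13, 40, 53, 72]
pop() → 7: heap contents = [13, 40, 53, 72]
pop() → 13: heap contents = [40, 53, 72]
pop() → 40: heap contents = [53, 72]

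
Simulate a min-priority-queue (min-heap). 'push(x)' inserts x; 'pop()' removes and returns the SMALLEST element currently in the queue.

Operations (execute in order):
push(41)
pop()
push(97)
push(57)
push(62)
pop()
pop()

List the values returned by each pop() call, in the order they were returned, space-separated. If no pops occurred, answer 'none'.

Answer: 41 57 62

Derivation:
push(41): heap contents = [41]
pop() → 41: heap contents = []
push(97): heap contents = [97]
push(57): heap contents = [57, 97]
push(62): heap contents = [57, 62, 97]
pop() → 57: heap contents = [62, 97]
pop() → 62: heap contents = [97]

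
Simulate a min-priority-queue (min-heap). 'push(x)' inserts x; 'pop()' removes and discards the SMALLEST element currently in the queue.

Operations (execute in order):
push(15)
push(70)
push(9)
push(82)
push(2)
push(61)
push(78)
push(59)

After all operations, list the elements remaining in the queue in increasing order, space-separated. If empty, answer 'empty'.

Answer: 2 9 15 59 61 70 78 82

Derivation:
push(15): heap contents = [15]
push(70): heap contents = [15, 70]
push(9): heap contents = [9, 15, 70]
push(82): heap contents = [9, 15, 70, 82]
push(2): heap contents = [2, 9, 15, 70, 82]
push(61): heap contents = [2, 9, 15, 61, 70, 82]
push(78): heap contents = [2, 9, 15, 61, 70, 78, 82]
push(59): heap contents = [2, 9, 15, 59, 61, 70, 78, 82]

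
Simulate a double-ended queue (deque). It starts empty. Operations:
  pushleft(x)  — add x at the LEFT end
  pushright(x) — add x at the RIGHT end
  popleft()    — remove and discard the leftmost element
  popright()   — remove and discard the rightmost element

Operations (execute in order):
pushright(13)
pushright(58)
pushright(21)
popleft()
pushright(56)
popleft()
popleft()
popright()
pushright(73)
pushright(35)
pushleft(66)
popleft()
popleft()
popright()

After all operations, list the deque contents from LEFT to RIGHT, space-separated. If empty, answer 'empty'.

pushright(13): [13]
pushright(58): [13, 58]
pushright(21): [13, 58, 21]
popleft(): [58, 21]
pushright(56): [58, 21, 56]
popleft(): [21, 56]
popleft(): [56]
popright(): []
pushright(73): [73]
pushright(35): [73, 35]
pushleft(66): [66, 73, 35]
popleft(): [73, 35]
popleft(): [35]
popright(): []

Answer: empty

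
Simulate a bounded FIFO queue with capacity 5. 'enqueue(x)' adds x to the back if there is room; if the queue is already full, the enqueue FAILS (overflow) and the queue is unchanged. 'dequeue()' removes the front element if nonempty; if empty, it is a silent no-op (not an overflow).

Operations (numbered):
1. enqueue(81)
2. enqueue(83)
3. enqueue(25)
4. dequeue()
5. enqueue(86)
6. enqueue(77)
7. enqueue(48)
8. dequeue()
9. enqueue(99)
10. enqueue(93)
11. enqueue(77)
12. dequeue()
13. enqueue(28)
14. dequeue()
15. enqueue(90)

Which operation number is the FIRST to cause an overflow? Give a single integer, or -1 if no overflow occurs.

Answer: 10

Derivation:
1. enqueue(81): size=1
2. enqueue(83): size=2
3. enqueue(25): size=3
4. dequeue(): size=2
5. enqueue(86): size=3
6. enqueue(77): size=4
7. enqueue(48): size=5
8. dequeue(): size=4
9. enqueue(99): size=5
10. enqueue(93): size=5=cap → OVERFLOW (fail)
11. enqueue(77): size=5=cap → OVERFLOW (fail)
12. dequeue(): size=4
13. enqueue(28): size=5
14. dequeue(): size=4
15. enqueue(90): size=5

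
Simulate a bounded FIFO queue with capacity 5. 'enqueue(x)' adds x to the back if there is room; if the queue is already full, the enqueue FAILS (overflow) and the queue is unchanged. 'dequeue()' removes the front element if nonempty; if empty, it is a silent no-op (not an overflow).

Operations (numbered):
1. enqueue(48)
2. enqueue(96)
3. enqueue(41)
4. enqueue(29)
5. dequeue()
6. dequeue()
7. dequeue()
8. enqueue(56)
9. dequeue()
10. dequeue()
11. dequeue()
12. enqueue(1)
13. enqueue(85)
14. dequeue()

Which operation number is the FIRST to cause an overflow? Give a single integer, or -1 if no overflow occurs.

Answer: -1

Derivation:
1. enqueue(48): size=1
2. enqueue(96): size=2
3. enqueue(41): size=3
4. enqueue(29): size=4
5. dequeue(): size=3
6. dequeue(): size=2
7. dequeue(): size=1
8. enqueue(56): size=2
9. dequeue(): size=1
10. dequeue(): size=0
11. dequeue(): empty, no-op, size=0
12. enqueue(1): size=1
13. enqueue(85): size=2
14. dequeue(): size=1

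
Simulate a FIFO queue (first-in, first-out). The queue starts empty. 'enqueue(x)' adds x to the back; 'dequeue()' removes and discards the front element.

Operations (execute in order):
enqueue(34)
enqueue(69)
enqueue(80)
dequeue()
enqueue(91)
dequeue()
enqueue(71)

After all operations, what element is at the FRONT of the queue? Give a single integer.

Answer: 80

Derivation:
enqueue(34): queue = [34]
enqueue(69): queue = [34, 69]
enqueue(80): queue = [34, 69, 80]
dequeue(): queue = [69, 80]
enqueue(91): queue = [69, 80, 91]
dequeue(): queue = [80, 91]
enqueue(71): queue = [80, 91, 71]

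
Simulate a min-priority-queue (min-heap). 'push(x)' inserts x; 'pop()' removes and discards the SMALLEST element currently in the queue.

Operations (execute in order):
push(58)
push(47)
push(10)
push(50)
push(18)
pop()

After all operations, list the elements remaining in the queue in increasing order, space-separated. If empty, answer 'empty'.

push(58): heap contents = [58]
push(47): heap contents = [47, 58]
push(10): heap contents = [10, 47, 58]
push(50): heap contents = [10, 47, 50, 58]
push(18): heap contents = [10, 18, 47, 50, 58]
pop() → 10: heap contents = [18, 47, 50, 58]

Answer: 18 47 50 58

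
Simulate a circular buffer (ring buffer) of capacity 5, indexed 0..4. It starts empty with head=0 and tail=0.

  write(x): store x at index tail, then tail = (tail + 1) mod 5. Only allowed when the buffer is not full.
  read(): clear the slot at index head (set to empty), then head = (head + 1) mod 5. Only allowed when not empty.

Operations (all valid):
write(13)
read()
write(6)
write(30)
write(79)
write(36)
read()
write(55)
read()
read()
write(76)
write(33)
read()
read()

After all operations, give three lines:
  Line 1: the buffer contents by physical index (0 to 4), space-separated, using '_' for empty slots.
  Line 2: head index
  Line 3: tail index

Answer: _ 76 33 _ _
1
3

Derivation:
write(13): buf=[13 _ _ _ _], head=0, tail=1, size=1
read(): buf=[_ _ _ _ _], head=1, tail=1, size=0
write(6): buf=[_ 6 _ _ _], head=1, tail=2, size=1
write(30): buf=[_ 6 30 _ _], head=1, tail=3, size=2
write(79): buf=[_ 6 30 79 _], head=1, tail=4, size=3
write(36): buf=[_ 6 30 79 36], head=1, tail=0, size=4
read(): buf=[_ _ 30 79 36], head=2, tail=0, size=3
write(55): buf=[55 _ 30 79 36], head=2, tail=1, size=4
read(): buf=[55 _ _ 79 36], head=3, tail=1, size=3
read(): buf=[55 _ _ _ 36], head=4, tail=1, size=2
write(76): buf=[55 76 _ _ 36], head=4, tail=2, size=3
write(33): buf=[55 76 33 _ 36], head=4, tail=3, size=4
read(): buf=[55 76 33 _ _], head=0, tail=3, size=3
read(): buf=[_ 76 33 _ _], head=1, tail=3, size=2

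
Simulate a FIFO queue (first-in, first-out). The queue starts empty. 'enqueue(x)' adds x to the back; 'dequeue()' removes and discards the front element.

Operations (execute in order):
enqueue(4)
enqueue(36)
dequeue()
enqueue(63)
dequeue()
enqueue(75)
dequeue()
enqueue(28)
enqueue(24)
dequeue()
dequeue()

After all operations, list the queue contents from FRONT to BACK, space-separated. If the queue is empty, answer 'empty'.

enqueue(4): [4]
enqueue(36): [4, 36]
dequeue(): [36]
enqueue(63): [36, 63]
dequeue(): [63]
enqueue(75): [63, 75]
dequeue(): [75]
enqueue(28): [75, 28]
enqueue(24): [75, 28, 24]
dequeue(): [28, 24]
dequeue(): [24]

Answer: 24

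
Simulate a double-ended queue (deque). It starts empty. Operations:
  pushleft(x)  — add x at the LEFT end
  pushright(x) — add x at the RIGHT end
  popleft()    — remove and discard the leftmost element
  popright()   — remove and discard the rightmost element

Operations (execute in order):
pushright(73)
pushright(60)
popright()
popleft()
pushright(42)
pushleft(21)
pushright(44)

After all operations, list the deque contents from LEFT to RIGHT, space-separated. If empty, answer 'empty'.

Answer: 21 42 44

Derivation:
pushright(73): [73]
pushright(60): [73, 60]
popright(): [73]
popleft(): []
pushright(42): [42]
pushleft(21): [21, 42]
pushright(44): [21, 42, 44]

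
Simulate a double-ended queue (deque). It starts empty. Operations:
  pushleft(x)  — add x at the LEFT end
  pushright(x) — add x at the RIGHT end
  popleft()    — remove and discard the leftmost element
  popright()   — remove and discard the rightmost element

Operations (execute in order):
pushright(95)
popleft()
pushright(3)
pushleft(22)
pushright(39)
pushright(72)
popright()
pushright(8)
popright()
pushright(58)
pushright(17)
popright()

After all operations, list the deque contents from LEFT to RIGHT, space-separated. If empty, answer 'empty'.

pushright(95): [95]
popleft(): []
pushright(3): [3]
pushleft(22): [22, 3]
pushright(39): [22, 3, 39]
pushright(72): [22, 3, 39, 72]
popright(): [22, 3, 39]
pushright(8): [22, 3, 39, 8]
popright(): [22, 3, 39]
pushright(58): [22, 3, 39, 58]
pushright(17): [22, 3, 39, 58, 17]
popright(): [22, 3, 39, 58]

Answer: 22 3 39 58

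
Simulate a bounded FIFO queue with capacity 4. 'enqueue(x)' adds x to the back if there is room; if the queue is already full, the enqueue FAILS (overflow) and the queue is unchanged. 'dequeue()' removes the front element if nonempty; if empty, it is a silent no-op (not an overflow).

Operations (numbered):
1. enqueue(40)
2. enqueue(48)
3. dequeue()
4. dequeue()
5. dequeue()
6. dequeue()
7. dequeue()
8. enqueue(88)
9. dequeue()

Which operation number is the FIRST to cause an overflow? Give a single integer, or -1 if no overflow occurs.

Answer: -1

Derivation:
1. enqueue(40): size=1
2. enqueue(48): size=2
3. dequeue(): size=1
4. dequeue(): size=0
5. dequeue(): empty, no-op, size=0
6. dequeue(): empty, no-op, size=0
7. dequeue(): empty, no-op, size=0
8. enqueue(88): size=1
9. dequeue(): size=0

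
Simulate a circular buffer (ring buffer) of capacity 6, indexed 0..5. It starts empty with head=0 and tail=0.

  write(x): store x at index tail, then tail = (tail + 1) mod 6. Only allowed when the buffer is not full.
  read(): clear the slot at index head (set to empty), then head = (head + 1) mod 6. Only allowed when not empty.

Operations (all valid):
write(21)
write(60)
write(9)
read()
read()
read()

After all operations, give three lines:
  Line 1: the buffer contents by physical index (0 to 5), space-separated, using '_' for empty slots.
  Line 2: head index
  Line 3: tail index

Answer: _ _ _ _ _ _
3
3

Derivation:
write(21): buf=[21 _ _ _ _ _], head=0, tail=1, size=1
write(60): buf=[21 60 _ _ _ _], head=0, tail=2, size=2
write(9): buf=[21 60 9 _ _ _], head=0, tail=3, size=3
read(): buf=[_ 60 9 _ _ _], head=1, tail=3, size=2
read(): buf=[_ _ 9 _ _ _], head=2, tail=3, size=1
read(): buf=[_ _ _ _ _ _], head=3, tail=3, size=0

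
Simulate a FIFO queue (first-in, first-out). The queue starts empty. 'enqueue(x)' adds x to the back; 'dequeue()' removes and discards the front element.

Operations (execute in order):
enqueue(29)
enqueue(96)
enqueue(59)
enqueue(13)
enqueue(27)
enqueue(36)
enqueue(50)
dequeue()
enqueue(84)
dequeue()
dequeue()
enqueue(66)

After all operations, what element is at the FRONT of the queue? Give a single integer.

enqueue(29): queue = [29]
enqueue(96): queue = [29, 96]
enqueue(59): queue = [29, 96, 59]
enqueue(13): queue = [29, 96, 59, 13]
enqueue(27): queue = [29, 96, 59, 13, 27]
enqueue(36): queue = [29, 96, 59, 13, 27, 36]
enqueue(50): queue = [29, 96, 59, 13, 27, 36, 50]
dequeue(): queue = [96, 59, 13, 27, 36, 50]
enqueue(84): queue = [96, 59, 13, 27, 36, 50, 84]
dequeue(): queue = [59, 13, 27, 36, 50, 84]
dequeue(): queue = [13, 27, 36, 50, 84]
enqueue(66): queue = [13, 27, 36, 50, 84, 66]

Answer: 13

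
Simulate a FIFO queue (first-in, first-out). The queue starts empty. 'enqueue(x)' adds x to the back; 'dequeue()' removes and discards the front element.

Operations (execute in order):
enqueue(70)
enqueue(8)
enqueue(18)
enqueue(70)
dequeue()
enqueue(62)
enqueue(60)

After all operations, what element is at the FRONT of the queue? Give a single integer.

Answer: 8

Derivation:
enqueue(70): queue = [70]
enqueue(8): queue = [70, 8]
enqueue(18): queue = [70, 8, 18]
enqueue(70): queue = [70, 8, 18, 70]
dequeue(): queue = [8, 18, 70]
enqueue(62): queue = [8, 18, 70, 62]
enqueue(60): queue = [8, 18, 70, 62, 60]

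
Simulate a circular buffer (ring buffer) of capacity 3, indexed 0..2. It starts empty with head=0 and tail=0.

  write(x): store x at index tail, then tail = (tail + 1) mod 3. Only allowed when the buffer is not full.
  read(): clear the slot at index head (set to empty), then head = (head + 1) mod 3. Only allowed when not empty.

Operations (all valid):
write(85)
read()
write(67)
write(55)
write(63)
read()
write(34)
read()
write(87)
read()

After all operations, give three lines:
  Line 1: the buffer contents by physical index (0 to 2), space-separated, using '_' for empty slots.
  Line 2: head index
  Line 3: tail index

write(85): buf=[85 _ _], head=0, tail=1, size=1
read(): buf=[_ _ _], head=1, tail=1, size=0
write(67): buf=[_ 67 _], head=1, tail=2, size=1
write(55): buf=[_ 67 55], head=1, tail=0, size=2
write(63): buf=[63 67 55], head=1, tail=1, size=3
read(): buf=[63 _ 55], head=2, tail=1, size=2
write(34): buf=[63 34 55], head=2, tail=2, size=3
read(): buf=[63 34 _], head=0, tail=2, size=2
write(87): buf=[63 34 87], head=0, tail=0, size=3
read(): buf=[_ 34 87], head=1, tail=0, size=2

Answer: _ 34 87
1
0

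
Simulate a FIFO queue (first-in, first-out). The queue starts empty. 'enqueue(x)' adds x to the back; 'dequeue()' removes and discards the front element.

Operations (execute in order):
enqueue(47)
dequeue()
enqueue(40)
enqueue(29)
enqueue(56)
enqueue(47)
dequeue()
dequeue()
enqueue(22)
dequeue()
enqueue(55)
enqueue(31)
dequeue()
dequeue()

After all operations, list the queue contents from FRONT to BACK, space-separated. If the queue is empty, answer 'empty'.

Answer: 55 31

Derivation:
enqueue(47): [47]
dequeue(): []
enqueue(40): [40]
enqueue(29): [40, 29]
enqueue(56): [40, 29, 56]
enqueue(47): [40, 29, 56, 47]
dequeue(): [29, 56, 47]
dequeue(): [56, 47]
enqueue(22): [56, 47, 22]
dequeue(): [47, 22]
enqueue(55): [47, 22, 55]
enqueue(31): [47, 22, 55, 31]
dequeue(): [22, 55, 31]
dequeue(): [55, 31]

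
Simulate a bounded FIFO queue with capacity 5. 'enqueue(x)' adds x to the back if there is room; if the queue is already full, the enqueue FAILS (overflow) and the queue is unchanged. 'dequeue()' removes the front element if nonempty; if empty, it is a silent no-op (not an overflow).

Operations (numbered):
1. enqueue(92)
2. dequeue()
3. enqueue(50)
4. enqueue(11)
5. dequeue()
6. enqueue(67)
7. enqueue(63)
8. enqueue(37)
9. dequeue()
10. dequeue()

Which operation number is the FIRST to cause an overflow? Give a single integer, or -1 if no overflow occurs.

Answer: -1

Derivation:
1. enqueue(92): size=1
2. dequeue(): size=0
3. enqueue(50): size=1
4. enqueue(11): size=2
5. dequeue(): size=1
6. enqueue(67): size=2
7. enqueue(63): size=3
8. enqueue(37): size=4
9. dequeue(): size=3
10. dequeue(): size=2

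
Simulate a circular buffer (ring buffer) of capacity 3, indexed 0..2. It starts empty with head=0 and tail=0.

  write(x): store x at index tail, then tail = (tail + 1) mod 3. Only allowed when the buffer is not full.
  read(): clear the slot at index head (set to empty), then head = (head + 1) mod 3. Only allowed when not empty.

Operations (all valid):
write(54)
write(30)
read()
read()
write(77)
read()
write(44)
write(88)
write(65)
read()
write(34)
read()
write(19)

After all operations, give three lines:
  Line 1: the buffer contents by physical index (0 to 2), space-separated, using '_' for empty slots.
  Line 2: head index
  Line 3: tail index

write(54): buf=[54 _ _], head=0, tail=1, size=1
write(30): buf=[54 30 _], head=0, tail=2, size=2
read(): buf=[_ 30 _], head=1, tail=2, size=1
read(): buf=[_ _ _], head=2, tail=2, size=0
write(77): buf=[_ _ 77], head=2, tail=0, size=1
read(): buf=[_ _ _], head=0, tail=0, size=0
write(44): buf=[44 _ _], head=0, tail=1, size=1
write(88): buf=[44 88 _], head=0, tail=2, size=2
write(65): buf=[44 88 65], head=0, tail=0, size=3
read(): buf=[_ 88 65], head=1, tail=0, size=2
write(34): buf=[34 88 65], head=1, tail=1, size=3
read(): buf=[34 _ 65], head=2, tail=1, size=2
write(19): buf=[34 19 65], head=2, tail=2, size=3

Answer: 34 19 65
2
2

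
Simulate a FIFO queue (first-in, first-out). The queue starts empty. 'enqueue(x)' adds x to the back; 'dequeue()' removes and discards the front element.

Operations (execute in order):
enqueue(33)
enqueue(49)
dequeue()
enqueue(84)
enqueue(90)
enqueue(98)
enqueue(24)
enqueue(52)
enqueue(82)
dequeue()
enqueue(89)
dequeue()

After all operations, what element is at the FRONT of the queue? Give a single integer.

enqueue(33): queue = [33]
enqueue(49): queue = [33, 49]
dequeue(): queue = [49]
enqueue(84): queue = [49, 84]
enqueue(90): queue = [49, 84, 90]
enqueue(98): queue = [49, 84, 90, 98]
enqueue(24): queue = [49, 84, 90, 98, 24]
enqueue(52): queue = [49, 84, 90, 98, 24, 52]
enqueue(82): queue = [49, 84, 90, 98, 24, 52, 82]
dequeue(): queue = [84, 90, 98, 24, 52, 82]
enqueue(89): queue = [84, 90, 98, 24, 52, 82, 89]
dequeue(): queue = [90, 98, 24, 52, 82, 89]

Answer: 90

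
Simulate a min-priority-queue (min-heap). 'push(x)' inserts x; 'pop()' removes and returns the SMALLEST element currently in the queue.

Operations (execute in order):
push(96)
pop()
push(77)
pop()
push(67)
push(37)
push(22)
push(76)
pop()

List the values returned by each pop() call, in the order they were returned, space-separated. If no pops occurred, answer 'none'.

push(96): heap contents = [96]
pop() → 96: heap contents = []
push(77): heap contents = [77]
pop() → 77: heap contents = []
push(67): heap contents = [67]
push(37): heap contents = [37, 67]
push(22): heap contents = [22, 37, 67]
push(76): heap contents = [22, 37, 67, 76]
pop() → 22: heap contents = [37, 67, 76]

Answer: 96 77 22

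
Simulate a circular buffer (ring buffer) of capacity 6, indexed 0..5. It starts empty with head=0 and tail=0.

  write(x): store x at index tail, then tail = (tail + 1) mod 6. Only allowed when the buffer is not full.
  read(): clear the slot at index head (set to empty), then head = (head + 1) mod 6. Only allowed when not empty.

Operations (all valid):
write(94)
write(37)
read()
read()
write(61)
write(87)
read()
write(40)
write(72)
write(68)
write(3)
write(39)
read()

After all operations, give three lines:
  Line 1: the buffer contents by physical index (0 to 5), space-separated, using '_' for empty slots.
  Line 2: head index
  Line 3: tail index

Answer: 68 3 39 _ 40 72
4
3

Derivation:
write(94): buf=[94 _ _ _ _ _], head=0, tail=1, size=1
write(37): buf=[94 37 _ _ _ _], head=0, tail=2, size=2
read(): buf=[_ 37 _ _ _ _], head=1, tail=2, size=1
read(): buf=[_ _ _ _ _ _], head=2, tail=2, size=0
write(61): buf=[_ _ 61 _ _ _], head=2, tail=3, size=1
write(87): buf=[_ _ 61 87 _ _], head=2, tail=4, size=2
read(): buf=[_ _ _ 87 _ _], head=3, tail=4, size=1
write(40): buf=[_ _ _ 87 40 _], head=3, tail=5, size=2
write(72): buf=[_ _ _ 87 40 72], head=3, tail=0, size=3
write(68): buf=[68 _ _ 87 40 72], head=3, tail=1, size=4
write(3): buf=[68 3 _ 87 40 72], head=3, tail=2, size=5
write(39): buf=[68 3 39 87 40 72], head=3, tail=3, size=6
read(): buf=[68 3 39 _ 40 72], head=4, tail=3, size=5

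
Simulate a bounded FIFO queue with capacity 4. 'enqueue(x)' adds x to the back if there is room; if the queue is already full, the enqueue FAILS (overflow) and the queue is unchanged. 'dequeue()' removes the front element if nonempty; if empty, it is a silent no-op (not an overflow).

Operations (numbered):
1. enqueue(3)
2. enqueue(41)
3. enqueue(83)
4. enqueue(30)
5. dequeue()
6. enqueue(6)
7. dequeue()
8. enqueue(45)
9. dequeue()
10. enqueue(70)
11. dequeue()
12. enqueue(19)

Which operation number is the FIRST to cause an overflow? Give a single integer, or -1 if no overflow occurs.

Answer: -1

Derivation:
1. enqueue(3): size=1
2. enqueue(41): size=2
3. enqueue(83): size=3
4. enqueue(30): size=4
5. dequeue(): size=3
6. enqueue(6): size=4
7. dequeue(): size=3
8. enqueue(45): size=4
9. dequeue(): size=3
10. enqueue(70): size=4
11. dequeue(): size=3
12. enqueue(19): size=4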